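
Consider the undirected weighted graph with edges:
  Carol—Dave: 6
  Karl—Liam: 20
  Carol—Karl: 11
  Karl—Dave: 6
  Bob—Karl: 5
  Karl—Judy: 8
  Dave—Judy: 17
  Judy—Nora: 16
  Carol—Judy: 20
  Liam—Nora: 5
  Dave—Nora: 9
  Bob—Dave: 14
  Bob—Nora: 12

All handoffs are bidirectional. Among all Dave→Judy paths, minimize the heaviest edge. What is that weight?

Checking several routes:
Dave - Carol - Karl - Judy: max(6, 11, 8) = 11
Dave - Karl - Bob - Nora - Judy: max(6, 5, 12, 16) = 16
Dave - Carol - Karl - Bob - Nora - Judy: max(6, 11, 5, 12, 16) = 16
Dave - Nora - Bob - Karl - Judy: max(9, 12, 5, 8) = 12
Dave - Karl - Judy: max(6, 8) = 8
Dave - Bob - Karl - Judy: max(14, 5, 8) = 14
Smallest bottleneck: 8.

8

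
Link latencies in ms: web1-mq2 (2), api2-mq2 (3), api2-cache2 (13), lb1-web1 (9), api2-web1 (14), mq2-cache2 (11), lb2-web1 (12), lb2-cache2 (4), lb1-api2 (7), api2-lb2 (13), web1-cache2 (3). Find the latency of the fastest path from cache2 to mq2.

5

Some routes from cache2 to mq2:
cache2 -> web1 -> api2 -> mq2: 3 + 14 + 3 = 20
cache2 -> lb2 -> api2 -> mq2: 4 + 13 + 3 = 20
cache2 -> lb2 -> web1 -> mq2: 4 + 12 + 2 = 18
cache2 -> web1 -> mq2: 3 + 2 = 5
cache2 -> api2 -> mq2: 13 + 3 = 16
cache2 -> mq2: 11
Best route has total 5 ms.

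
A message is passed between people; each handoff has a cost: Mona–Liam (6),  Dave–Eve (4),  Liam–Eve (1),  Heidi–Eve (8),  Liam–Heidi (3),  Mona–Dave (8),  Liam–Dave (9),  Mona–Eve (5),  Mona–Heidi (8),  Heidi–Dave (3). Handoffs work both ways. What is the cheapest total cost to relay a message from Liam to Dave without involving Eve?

6

Routes from Liam to Dave avoiding Eve:
Liam → Heidi → Mona → Dave: 3 + 8 + 8 = 19
Liam → Dave: 9
Liam → Heidi → Dave: 3 + 3 = 6
Liam → Mona → Dave: 6 + 8 = 14
Liam → Mona → Heidi → Dave: 6 + 8 + 3 = 17
Best route has total 6.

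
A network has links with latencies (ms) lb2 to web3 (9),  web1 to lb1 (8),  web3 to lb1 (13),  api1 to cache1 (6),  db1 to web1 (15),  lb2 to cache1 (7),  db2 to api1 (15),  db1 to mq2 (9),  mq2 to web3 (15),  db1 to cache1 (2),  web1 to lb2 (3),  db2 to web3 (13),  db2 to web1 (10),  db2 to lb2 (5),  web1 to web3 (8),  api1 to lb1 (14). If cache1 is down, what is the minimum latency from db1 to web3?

Checking several routes:
db1 -> web1 -> web3: 15 + 8 = 23
db1 -> web1 -> lb2 -> web3: 15 + 3 + 9 = 27
db1 -> mq2 -> web3: 9 + 15 = 24
Best route has total 23 ms.

23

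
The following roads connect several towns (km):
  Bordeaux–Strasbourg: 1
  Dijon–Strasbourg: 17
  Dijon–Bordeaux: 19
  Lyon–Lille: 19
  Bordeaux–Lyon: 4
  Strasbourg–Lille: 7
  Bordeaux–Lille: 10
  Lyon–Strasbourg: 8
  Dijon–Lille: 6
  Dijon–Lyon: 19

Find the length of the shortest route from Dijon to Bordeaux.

Some routes from Dijon to Bordeaux:
Dijon -> Lille -> Bordeaux: 6 + 10 = 16
Dijon -> Strasbourg -> Bordeaux: 17 + 1 = 18
Dijon -> Lille -> Strasbourg -> Bordeaux: 6 + 7 + 1 = 14
Dijon -> Bordeaux: 19
Shortest: 14 km.

14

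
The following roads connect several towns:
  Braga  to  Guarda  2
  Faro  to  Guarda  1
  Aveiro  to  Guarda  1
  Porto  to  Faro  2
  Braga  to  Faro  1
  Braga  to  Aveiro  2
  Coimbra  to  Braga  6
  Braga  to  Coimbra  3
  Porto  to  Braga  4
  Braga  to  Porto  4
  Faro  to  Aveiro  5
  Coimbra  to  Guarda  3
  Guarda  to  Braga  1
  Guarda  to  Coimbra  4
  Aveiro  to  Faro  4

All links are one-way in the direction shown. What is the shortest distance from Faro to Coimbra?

Routes from Faro to Coimbra:
Faro - Guarda - Braga - Coimbra: 1 + 1 + 3 = 5
Faro - Aveiro - Guarda - Coimbra: 5 + 1 + 4 = 10
Faro - Guarda - Coimbra: 1 + 4 = 5
Faro - Aveiro - Guarda - Braga - Coimbra: 5 + 1 + 1 + 3 = 10
Best route has total 5.

5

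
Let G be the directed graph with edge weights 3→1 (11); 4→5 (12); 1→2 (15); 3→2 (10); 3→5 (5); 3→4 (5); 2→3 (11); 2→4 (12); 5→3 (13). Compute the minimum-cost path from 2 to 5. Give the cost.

16

Candidate routes:
2→3→4→5: 11 + 5 + 12 = 28
2→3→5: 11 + 5 = 16
2→4→5: 12 + 12 = 24
Best route has total 16.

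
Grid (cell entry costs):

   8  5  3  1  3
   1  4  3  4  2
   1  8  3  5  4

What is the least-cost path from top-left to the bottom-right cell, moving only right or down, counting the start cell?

26

Cheapest: r0c0 → r0c1 → r0c2 → r0c3 → r0c4 → r1c4 → r2c4
  8 + 5 + 3 + 1 + 3 + 2 + 4 = 26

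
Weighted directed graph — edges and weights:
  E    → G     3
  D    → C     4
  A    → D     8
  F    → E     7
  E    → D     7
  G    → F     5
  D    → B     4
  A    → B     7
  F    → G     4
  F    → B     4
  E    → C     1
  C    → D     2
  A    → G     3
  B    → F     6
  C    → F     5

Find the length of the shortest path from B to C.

14

Candidate routes:
B→F→E→C: 6 + 7 + 1 = 14
B→F→E→D→C: 6 + 7 + 7 + 4 = 24
The minimum is 14.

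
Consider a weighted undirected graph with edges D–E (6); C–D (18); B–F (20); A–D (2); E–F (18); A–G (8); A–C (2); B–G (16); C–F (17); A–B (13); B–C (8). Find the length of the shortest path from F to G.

Some routes from F to G:
F - E - D - A - G: 18 + 6 + 2 + 8 = 34
F - B - G: 20 + 16 = 36
F - C - A - G: 17 + 2 + 8 = 27
The minimum is 27.

27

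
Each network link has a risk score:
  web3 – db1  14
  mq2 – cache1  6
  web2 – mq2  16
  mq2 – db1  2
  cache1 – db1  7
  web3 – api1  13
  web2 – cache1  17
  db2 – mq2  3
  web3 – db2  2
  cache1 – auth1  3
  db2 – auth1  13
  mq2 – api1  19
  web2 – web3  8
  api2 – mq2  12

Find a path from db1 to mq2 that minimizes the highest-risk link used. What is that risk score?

2

Some routes from db1 to mq2:
db1 → cache1 → auth1 → db2 → mq2: max(7, 3, 13, 3) = 13
db1 → cache1 → mq2: max(7, 6) = 7
db1 → mq2: max(2) = 2
Smallest bottleneck: 2.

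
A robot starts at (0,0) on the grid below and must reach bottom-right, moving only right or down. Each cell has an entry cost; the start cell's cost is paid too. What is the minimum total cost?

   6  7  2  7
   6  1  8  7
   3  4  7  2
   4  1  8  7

33

Path [0,0] [1,0] [1,1] [2,1] [2,2] [2,3] [3,3]: 6 + 6 + 1 + 4 + 7 + 2 + 7 = 33.
For comparison, the top-then-right route costs 38.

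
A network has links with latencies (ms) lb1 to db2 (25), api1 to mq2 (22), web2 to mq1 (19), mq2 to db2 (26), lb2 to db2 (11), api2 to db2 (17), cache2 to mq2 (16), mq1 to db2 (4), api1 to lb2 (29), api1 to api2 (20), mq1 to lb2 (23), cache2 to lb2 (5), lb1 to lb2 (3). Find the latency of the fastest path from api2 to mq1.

21

A few of the api2→mq1 routes:
api2-api1-mq2-db2-mq1: 20 + 22 + 26 + 4 = 72
api2-api1-lb2-db2-mq1: 20 + 29 + 11 + 4 = 64
api2-api1-lb2-mq1: 20 + 29 + 23 = 72
api2-db2-lb1-lb2-mq1: 17 + 25 + 3 + 23 = 68
api2-db2-lb2-mq1: 17 + 11 + 23 = 51
api2-db2-mq1: 17 + 4 = 21
Best route has total 21 ms.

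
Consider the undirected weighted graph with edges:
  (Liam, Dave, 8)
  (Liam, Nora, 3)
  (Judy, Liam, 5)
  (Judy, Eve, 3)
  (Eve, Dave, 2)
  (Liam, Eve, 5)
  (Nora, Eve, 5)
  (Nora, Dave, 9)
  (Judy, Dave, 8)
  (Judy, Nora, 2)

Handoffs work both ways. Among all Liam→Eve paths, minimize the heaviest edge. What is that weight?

3

A few of the Liam→Eve routes:
Liam - Dave - Eve: max(8, 2) = 8
Liam - Eve: max(5) = 5
Liam - Nora - Judy - Eve: max(3, 2, 3) = 3
Liam - Judy - Nora - Eve: max(5, 2, 5) = 5
Liam - Judy - Eve: max(5, 3) = 5
Liam - Nora - Eve: max(3, 5) = 5
Smallest bottleneck: 3.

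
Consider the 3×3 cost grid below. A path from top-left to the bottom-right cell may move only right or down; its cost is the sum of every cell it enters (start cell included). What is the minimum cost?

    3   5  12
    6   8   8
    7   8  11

Cheapest: [0,0] -> [0,1] -> [1,1] -> [1,2] -> [2,2]
  3 + 5 + 8 + 8 + 11 = 35

35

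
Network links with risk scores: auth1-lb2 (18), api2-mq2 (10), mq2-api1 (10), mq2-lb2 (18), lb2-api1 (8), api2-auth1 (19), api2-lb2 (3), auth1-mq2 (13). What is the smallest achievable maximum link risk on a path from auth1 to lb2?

Comparing a few candidate routes:
auth1 - lb2: max(18) = 18
auth1 - mq2 - api2 - lb2: max(13, 10, 3) = 13
auth1 - mq2 - lb2: max(13, 18) = 18
auth1 - api2 - mq2 - api1 - lb2: max(19, 10, 10, 8) = 19
auth1 - mq2 - api1 - lb2: max(13, 10, 8) = 13
Smallest bottleneck: 13.

13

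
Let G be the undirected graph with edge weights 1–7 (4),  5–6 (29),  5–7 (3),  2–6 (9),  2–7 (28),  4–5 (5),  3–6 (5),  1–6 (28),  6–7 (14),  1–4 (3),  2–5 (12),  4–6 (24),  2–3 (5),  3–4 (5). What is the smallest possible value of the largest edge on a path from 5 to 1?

4

Checking several routes:
5 -> 7 -> 6 -> 3 -> 4 -> 1: max(3, 14, 5, 5, 3) = 14
5 -> 7 -> 1: max(3, 4) = 4
5 -> 2 -> 3 -> 4 -> 1: max(12, 5, 5, 3) = 12
5 -> 7 -> 6 -> 2 -> 3 -> 4 -> 1: max(3, 14, 9, 5, 5, 3) = 14
5 -> 2 -> 6 -> 3 -> 4 -> 1: max(12, 9, 5, 5, 3) = 12
5 -> 4 -> 1: max(5, 3) = 5
The minimum achievable maximum is 4.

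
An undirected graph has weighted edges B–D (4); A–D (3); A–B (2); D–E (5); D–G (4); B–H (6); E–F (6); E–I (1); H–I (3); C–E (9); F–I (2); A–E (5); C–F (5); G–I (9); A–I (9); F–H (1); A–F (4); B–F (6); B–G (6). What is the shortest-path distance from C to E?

Checking several routes:
C -> F -> H -> I -> E: 5 + 1 + 3 + 1 = 10
C -> F -> I -> E: 5 + 2 + 1 = 8
C -> E: 9
The minimum is 8.

8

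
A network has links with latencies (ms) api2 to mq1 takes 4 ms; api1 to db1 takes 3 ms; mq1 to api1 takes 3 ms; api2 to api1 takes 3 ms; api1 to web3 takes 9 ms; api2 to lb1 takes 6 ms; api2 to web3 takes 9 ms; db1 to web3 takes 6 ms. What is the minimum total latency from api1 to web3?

Routes from api1 to web3:
api1→web3: 9
api1→api2→web3: 3 + 9 = 12
api1→db1→web3: 3 + 6 = 9
api1→mq1→api2→web3: 3 + 4 + 9 = 16
Shortest: 9 ms.

9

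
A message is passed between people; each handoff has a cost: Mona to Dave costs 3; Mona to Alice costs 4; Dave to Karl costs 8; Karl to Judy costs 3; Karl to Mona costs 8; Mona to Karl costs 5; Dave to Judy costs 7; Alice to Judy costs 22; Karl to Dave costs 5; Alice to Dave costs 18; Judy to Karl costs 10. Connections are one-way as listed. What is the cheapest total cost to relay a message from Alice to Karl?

Candidate routes:
Alice → Dave → Judy → Karl: 18 + 7 + 10 = 35
Alice → Judy → Karl: 22 + 10 = 32
Alice → Dave → Karl: 18 + 8 = 26
Shortest: 26.

26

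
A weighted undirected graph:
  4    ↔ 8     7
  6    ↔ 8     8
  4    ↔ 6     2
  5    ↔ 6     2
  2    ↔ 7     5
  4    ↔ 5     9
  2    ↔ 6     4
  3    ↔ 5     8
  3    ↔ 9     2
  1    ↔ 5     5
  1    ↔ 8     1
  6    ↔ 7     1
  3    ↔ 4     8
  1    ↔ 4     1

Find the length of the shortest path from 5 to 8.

6

A few of the 5→8 routes:
5→6→4→1→8: 2 + 2 + 1 + 1 = 6
5→6→8: 2 + 8 = 10
5→1→8: 5 + 1 = 6
Shortest: 6.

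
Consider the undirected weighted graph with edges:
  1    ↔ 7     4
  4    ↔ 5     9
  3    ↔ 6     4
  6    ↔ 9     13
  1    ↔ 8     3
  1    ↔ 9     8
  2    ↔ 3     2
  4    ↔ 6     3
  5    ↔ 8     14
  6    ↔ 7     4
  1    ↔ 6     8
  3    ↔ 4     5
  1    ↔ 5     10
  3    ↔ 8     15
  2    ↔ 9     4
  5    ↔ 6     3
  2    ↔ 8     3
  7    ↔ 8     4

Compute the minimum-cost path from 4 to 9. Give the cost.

Some routes from 4 to 9:
4 - 6 - 9: 3 + 13 = 16
4 - 6 - 3 - 2 - 9: 3 + 4 + 2 + 4 = 13
4 - 6 - 7 - 8 - 2 - 9: 3 + 4 + 4 + 3 + 4 = 18
4 - 3 - 2 - 9: 5 + 2 + 4 = 11
Best route has total 11.

11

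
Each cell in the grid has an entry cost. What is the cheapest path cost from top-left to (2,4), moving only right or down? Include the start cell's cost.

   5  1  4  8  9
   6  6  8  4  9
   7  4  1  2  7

Best path: [0,0] → [0,1] → [1,1] → [2,1] → [2,2] → [2,3] → [2,4]
Cost: 5 + 1 + 6 + 4 + 1 + 2 + 7 = 26
For comparison, the top-then-right route costs 43.

26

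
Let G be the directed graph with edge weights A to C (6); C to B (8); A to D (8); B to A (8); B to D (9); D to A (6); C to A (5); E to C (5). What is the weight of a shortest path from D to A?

6

Paths from D to A:
D -> A: 6
The minimum is 6.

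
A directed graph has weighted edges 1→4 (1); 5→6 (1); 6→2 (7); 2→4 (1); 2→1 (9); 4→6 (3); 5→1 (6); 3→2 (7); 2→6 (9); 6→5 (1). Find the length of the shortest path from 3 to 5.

12

Candidate routes:
3 → 2 → 6 → 5: 7 + 9 + 1 = 17
3 → 2 → 1 → 4 → 6 → 5: 7 + 9 + 1 + 3 + 1 = 21
3 → 2 → 4 → 6 → 5: 7 + 1 + 3 + 1 = 12
Best route has total 12.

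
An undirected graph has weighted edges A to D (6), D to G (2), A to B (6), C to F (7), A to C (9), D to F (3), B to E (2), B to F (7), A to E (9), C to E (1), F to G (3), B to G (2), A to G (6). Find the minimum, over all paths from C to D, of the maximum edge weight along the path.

A few of the C→D routes:
C - E - B - A - G - D: max(1, 2, 6, 6, 2) = 6
C - E - B - G - D: max(1, 2, 2, 2) = 2
C - E - B - G - A - D: max(1, 2, 2, 6, 6) = 6
C - E - B - G - F - D: max(1, 2, 2, 3, 3) = 3
The minimum achievable maximum is 2.

2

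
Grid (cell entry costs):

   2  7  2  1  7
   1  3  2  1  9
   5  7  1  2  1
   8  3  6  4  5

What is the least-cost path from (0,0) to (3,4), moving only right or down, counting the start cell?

17

One optimal route is (0,0)→(1,0)→(1,1)→(1,2)→(1,3)→(2,3)→(2,4)→(3,4).
Its cost is 2 + 1 + 3 + 2 + 1 + 2 + 1 + 5 = 17.
(Top row then right column would cost 34.)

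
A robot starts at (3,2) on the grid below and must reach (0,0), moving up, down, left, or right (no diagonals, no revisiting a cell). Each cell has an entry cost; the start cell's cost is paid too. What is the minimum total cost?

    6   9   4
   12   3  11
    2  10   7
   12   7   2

One optimal route is r3c2 -> r2c2 -> r2c1 -> r1c1 -> r0c1 -> r0c0.
Its cost is 2 + 7 + 10 + 3 + 9 + 6 = 37.

37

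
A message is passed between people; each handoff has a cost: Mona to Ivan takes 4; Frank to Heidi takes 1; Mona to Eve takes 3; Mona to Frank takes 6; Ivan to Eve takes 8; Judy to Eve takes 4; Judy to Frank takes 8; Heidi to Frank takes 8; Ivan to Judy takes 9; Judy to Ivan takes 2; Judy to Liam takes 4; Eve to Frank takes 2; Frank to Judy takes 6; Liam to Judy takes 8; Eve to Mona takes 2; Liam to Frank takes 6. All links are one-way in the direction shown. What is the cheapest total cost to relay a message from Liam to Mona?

Paths from Liam to Mona:
Liam -> Judy -> Ivan -> Eve -> Mona: 8 + 2 + 8 + 2 = 20
Liam -> Frank -> Judy -> Eve -> Mona: 6 + 6 + 4 + 2 = 18
Liam -> Frank -> Judy -> Ivan -> Eve -> Mona: 6 + 6 + 2 + 8 + 2 = 24
Liam -> Judy -> Eve -> Mona: 8 + 4 + 2 = 14
The minimum is 14.

14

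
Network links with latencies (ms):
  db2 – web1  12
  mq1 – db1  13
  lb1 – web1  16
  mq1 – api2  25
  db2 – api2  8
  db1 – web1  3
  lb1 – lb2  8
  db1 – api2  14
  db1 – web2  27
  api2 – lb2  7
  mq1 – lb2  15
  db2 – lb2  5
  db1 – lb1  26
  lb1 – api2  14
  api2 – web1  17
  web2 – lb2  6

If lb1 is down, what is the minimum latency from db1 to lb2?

Some routes from db1 to lb2 avoiding lb1:
db1 → api2 → lb2: 14 + 7 = 21
db1 → web1 → api2 → lb2: 3 + 17 + 7 = 27
db1 → web1 → db2 → lb2: 3 + 12 + 5 = 20
Shortest: 20 ms.

20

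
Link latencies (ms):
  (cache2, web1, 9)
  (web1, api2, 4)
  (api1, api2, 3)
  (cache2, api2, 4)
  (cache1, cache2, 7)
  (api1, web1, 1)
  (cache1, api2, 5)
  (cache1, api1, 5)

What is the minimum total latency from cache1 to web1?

A few of the cache1→web1 routes:
cache1 - api2 - web1: 5 + 4 = 9
cache1 - api2 - api1 - web1: 5 + 3 + 1 = 9
cache1 - api1 - web1: 5 + 1 = 6
The minimum is 6 ms.

6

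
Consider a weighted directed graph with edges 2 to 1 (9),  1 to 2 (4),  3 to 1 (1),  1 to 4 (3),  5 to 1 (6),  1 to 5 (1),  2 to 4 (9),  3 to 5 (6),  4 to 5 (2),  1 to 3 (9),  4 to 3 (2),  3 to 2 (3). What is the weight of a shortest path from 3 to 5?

Comparing a few candidate routes:
3 → 1 → 4 → 5: 1 + 3 + 2 = 6
3 → 2 → 1 → 5: 3 + 9 + 1 = 13
3 → 1 → 5: 1 + 1 = 2
3 → 5: 6
3 → 2 → 4 → 5: 3 + 9 + 2 = 14
Best route has total 2.

2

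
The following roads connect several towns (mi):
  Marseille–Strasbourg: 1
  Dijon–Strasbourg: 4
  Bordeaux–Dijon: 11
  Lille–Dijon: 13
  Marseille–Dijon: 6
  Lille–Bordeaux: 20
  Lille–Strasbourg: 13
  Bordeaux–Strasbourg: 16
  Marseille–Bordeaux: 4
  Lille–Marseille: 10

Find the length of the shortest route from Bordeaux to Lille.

Comparing a few candidate routes:
Bordeaux-Marseille-Strasbourg-Lille: 4 + 1 + 13 = 18
Bordeaux-Marseille-Lille: 4 + 10 = 14
Bordeaux-Marseille-Dijon-Lille: 4 + 6 + 13 = 23
Bordeaux-Lille: 20
Bordeaux-Marseille-Strasbourg-Dijon-Lille: 4 + 1 + 4 + 13 = 22
Best route has total 14 mi.

14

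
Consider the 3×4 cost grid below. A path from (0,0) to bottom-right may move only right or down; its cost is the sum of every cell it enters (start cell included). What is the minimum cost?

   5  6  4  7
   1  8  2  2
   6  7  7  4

22

Best path: r0c0 -> r1c0 -> r1c1 -> r1c2 -> r1c3 -> r2c3
Cost: 5 + 1 + 8 + 2 + 2 + 4 = 22
For comparison, the top-then-right route costs 28.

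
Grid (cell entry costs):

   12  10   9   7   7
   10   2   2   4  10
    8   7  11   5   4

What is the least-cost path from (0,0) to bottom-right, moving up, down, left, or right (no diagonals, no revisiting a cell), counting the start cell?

39

Cheapest: (0,0) (0,1) (1,1) (1,2) (1,3) (2,3) (2,4)
  12 + 10 + 2 + 2 + 4 + 5 + 4 = 39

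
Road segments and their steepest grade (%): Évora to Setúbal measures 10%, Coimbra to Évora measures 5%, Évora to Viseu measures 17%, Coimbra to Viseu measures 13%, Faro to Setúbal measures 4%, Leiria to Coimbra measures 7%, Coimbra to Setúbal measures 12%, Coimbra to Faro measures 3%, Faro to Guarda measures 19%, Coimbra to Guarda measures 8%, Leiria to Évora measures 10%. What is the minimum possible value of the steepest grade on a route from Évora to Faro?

5

Comparing a few candidate routes:
Évora-Coimbra-Faro: max(5, 3) = 5
Évora-Leiria-Coimbra-Faro: max(10, 7, 3) = 10
Évora-Setúbal-Faro: max(10, 4) = 10
Évora-Coimbra-Setúbal-Faro: max(5, 12, 4) = 12
The minimum achievable maximum is 5%.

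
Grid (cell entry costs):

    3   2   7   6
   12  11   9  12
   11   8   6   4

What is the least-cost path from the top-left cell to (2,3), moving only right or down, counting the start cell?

31

Cheapest: [0,0]→[0,1]→[0,2]→[1,2]→[2,2]→[2,3]
  3 + 2 + 7 + 9 + 6 + 4 = 31
(Top row then right column would cost 34.)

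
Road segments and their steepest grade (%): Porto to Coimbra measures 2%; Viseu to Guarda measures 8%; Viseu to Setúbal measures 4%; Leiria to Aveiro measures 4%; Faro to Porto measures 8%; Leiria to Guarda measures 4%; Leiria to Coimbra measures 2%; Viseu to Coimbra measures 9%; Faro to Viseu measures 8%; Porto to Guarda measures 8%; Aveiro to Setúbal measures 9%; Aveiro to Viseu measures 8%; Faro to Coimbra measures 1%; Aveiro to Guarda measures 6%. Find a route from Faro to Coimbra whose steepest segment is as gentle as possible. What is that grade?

Comparing a few candidate routes:
Faro → Porto → Guarda → Viseu → Aveiro → Leiria → Coimbra: max(8, 8, 8, 8, 4, 2) = 8
Faro → Porto → Guarda → Leiria → Coimbra: max(8, 8, 4, 2) = 8
Faro → Coimbra: max(1) = 1
Smallest bottleneck: 1%.

1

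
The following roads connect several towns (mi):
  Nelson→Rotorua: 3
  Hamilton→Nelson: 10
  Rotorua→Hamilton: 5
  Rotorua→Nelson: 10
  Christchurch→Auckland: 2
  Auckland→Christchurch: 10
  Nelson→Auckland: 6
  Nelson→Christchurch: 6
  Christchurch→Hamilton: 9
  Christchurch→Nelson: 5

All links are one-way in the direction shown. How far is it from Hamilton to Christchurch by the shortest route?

16

Candidate routes:
Hamilton → Nelson → Auckland → Christchurch: 10 + 6 + 10 = 26
Hamilton → Nelson → Christchurch: 10 + 6 = 16
Shortest: 16 mi.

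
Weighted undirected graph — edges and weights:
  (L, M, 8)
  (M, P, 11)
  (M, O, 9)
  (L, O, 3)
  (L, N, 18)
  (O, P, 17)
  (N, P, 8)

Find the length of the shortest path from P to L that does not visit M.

20

Paths from P to L avoiding M:
P -> N -> L: 8 + 18 = 26
P -> O -> L: 17 + 3 = 20
Shortest: 20.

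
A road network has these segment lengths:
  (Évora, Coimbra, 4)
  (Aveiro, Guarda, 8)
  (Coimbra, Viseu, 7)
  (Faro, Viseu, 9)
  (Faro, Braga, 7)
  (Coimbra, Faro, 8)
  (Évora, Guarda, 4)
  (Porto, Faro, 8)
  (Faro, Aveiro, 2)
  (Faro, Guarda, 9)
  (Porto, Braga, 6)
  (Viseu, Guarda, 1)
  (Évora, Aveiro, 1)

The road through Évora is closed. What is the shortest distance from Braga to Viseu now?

16

Checking several routes:
Braga -> Faro -> Viseu: 7 + 9 = 16
Braga -> Porto -> Faro -> Viseu: 6 + 8 + 9 = 23
Braga -> Faro -> Guarda -> Viseu: 7 + 9 + 1 = 17
Braga -> Faro -> Aveiro -> Guarda -> Viseu: 7 + 2 + 8 + 1 = 18
Braga -> Faro -> Coimbra -> Viseu: 7 + 8 + 7 = 22
The minimum is 16.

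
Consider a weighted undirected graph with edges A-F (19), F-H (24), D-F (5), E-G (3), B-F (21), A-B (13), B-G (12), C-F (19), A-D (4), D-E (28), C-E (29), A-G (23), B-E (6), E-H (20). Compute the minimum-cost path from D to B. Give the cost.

Some routes from D to B:
D-A-B: 4 + 13 = 17
D-E-B: 28 + 6 = 34
D-F-B: 5 + 21 = 26
Shortest: 17.

17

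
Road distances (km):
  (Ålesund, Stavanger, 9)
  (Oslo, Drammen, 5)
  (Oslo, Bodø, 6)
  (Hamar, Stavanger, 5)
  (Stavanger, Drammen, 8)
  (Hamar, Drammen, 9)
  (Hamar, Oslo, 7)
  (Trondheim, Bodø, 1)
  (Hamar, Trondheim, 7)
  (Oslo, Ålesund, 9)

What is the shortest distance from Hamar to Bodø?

A few of the Hamar→Bodø routes:
Hamar-Trondheim-Bodø: 7 + 1 = 8
Hamar-Drammen-Oslo-Bodø: 9 + 5 + 6 = 20
Hamar-Stavanger-Drammen-Oslo-Bodø: 5 + 8 + 5 + 6 = 24
Hamar-Stavanger-Ålesund-Oslo-Bodø: 5 + 9 + 9 + 6 = 29
Hamar-Oslo-Bodø: 7 + 6 = 13
Shortest: 8 km.

8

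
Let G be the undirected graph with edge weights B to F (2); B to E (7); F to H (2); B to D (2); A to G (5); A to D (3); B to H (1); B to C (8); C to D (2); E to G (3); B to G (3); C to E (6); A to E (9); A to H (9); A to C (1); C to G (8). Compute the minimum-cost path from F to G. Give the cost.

A few of the F→G routes:
F → H → B → G: 2 + 1 + 3 = 6
F → B → D → A → G: 2 + 2 + 3 + 5 = 12
F → B → G: 2 + 3 = 5
Shortest: 5.

5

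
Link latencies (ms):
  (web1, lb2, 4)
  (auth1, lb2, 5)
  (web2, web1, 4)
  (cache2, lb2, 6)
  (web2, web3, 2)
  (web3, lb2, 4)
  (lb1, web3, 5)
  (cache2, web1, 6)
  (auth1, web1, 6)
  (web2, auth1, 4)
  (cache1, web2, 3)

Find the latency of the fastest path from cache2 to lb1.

15

A few of the cache2→lb1 routes:
cache2 -> web1 -> lb2 -> web3 -> lb1: 6 + 4 + 4 + 5 = 19
cache2 -> lb2 -> web3 -> lb1: 6 + 4 + 5 = 15
cache2 -> lb2 -> web1 -> web2 -> web3 -> lb1: 6 + 4 + 4 + 2 + 5 = 21
cache2 -> web1 -> web2 -> web3 -> lb1: 6 + 4 + 2 + 5 = 17
Shortest: 15 ms.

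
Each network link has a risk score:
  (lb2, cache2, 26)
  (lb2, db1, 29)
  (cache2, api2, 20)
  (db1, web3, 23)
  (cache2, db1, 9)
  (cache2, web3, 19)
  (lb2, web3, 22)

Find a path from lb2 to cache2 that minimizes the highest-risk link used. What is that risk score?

Routes from lb2 to cache2:
lb2-web3-cache2: max(22, 19) = 22
lb2-db1-web3-cache2: max(29, 23, 19) = 29
lb2-cache2: max(26) = 26
lb2-db1-cache2: max(29, 9) = 29
lb2-web3-db1-cache2: max(22, 23, 9) = 23
Smallest bottleneck: 22.

22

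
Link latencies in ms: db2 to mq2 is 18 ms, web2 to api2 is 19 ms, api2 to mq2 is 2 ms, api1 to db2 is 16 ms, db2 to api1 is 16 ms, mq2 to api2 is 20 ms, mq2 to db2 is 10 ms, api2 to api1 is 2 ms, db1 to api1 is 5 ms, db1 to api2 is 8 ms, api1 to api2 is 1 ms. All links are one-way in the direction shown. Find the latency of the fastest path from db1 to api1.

5

Paths from db1 to api1:
db1 -> api2 -> mq2 -> db2 -> api1: 8 + 2 + 10 + 16 = 36
db1 -> api1: 5
db1 -> api2 -> api1: 8 + 2 = 10
The minimum is 5 ms.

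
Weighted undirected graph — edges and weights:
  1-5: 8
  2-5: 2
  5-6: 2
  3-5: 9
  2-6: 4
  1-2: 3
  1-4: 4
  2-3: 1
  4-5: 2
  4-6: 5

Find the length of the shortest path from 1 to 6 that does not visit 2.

Checking several routes:
1→4→6: 4 + 5 = 9
1→5→6: 8 + 2 = 10
1→4→5→6: 4 + 2 + 2 = 8
The minimum is 8.

8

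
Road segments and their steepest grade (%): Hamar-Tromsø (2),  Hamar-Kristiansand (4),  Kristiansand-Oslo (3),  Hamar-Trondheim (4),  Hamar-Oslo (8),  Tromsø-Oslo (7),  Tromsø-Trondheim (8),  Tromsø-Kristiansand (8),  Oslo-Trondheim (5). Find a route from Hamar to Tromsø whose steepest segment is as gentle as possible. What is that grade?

2

Comparing a few candidate routes:
Hamar - Kristiansand - Oslo - Tromsø: max(4, 3, 7) = 7
Hamar - Tromsø: max(2) = 2
Hamar - Trondheim - Oslo - Kristiansand - Tromsø: max(4, 5, 3, 8) = 8
Hamar - Trondheim - Tromsø: max(4, 8) = 8
Hamar - Trondheim - Oslo - Tromsø: max(4, 5, 7) = 7
The minimum achievable maximum is 2%.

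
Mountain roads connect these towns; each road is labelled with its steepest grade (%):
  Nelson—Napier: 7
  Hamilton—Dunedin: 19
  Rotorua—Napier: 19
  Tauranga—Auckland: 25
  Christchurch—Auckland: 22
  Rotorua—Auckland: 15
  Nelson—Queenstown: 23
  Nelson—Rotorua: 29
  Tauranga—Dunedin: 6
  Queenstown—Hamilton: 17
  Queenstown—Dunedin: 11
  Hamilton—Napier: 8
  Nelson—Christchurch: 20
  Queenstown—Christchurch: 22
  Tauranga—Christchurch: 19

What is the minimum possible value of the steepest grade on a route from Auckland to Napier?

Some routes from Auckland to Napier:
Auckland → Christchurch → Nelson → Napier: max(22, 20, 7) = 22
Auckland → Christchurch → Tauranga → Dunedin → Hamilton → Napier: max(22, 19, 6, 19, 8) = 22
Auckland → Christchurch → Tauranga → Dunedin → Queenstown → Hamilton → Napier: max(22, 19, 6, 11, 17, 8) = 22
Auckland → Rotorua → Napier: max(15, 19) = 19
Auckland → Christchurch → Queenstown → Dunedin → Hamilton → Napier: max(22, 22, 11, 19, 8) = 22
Auckland → Christchurch → Queenstown → Hamilton → Napier: max(22, 22, 17, 8) = 22
Smallest bottleneck: 19%.

19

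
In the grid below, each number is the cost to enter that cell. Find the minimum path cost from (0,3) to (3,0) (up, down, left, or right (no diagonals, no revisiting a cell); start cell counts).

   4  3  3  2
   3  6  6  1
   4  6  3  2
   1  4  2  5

One optimal route is [0,3] -> [1,3] -> [2,3] -> [2,2] -> [3,2] -> [3,1] -> [3,0].
Its cost is 2 + 1 + 2 + 3 + 2 + 4 + 1 = 15.

15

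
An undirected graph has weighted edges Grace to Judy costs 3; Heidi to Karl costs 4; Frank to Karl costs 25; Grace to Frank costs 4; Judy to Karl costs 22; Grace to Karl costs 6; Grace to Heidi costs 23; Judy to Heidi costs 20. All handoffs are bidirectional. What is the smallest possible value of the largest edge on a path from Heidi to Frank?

6

A few of the Heidi→Frank routes:
Heidi -> Judy -> Karl -> Grace -> Frank: max(20, 22, 6, 4) = 22
Heidi -> Judy -> Grace -> Frank: max(20, 3, 4) = 20
Heidi -> Karl -> Judy -> Grace -> Frank: max(4, 22, 3, 4) = 22
Heidi -> Karl -> Grace -> Frank: max(4, 6, 4) = 6
Best route has worst link 6.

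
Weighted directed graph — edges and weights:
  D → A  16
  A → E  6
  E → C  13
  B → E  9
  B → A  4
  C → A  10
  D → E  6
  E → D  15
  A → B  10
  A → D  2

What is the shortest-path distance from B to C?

22

Candidate routes:
B → A → E → C: 4 + 6 + 13 = 23
B → A → D → E → C: 4 + 2 + 6 + 13 = 25
B → E → C: 9 + 13 = 22
Best route has total 22.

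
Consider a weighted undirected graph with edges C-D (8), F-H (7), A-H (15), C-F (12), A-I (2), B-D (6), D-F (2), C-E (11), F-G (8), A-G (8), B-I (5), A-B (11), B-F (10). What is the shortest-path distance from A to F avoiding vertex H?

Comparing a few candidate routes:
A→I→B→D→F: 2 + 5 + 6 + 2 = 15
A→B→D→F: 11 + 6 + 2 = 19
A→G→F: 8 + 8 = 16
A→I→B→F: 2 + 5 + 10 = 17
Best route has total 15.

15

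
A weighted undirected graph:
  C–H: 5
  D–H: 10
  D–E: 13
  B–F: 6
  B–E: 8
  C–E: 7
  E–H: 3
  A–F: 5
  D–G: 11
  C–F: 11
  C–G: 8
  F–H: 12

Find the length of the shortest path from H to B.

A few of the H→B routes:
H-F-B: 12 + 6 = 18
H-E-B: 3 + 8 = 11
H-C-F-B: 5 + 11 + 6 = 22
H-C-E-B: 5 + 7 + 8 = 20
Shortest: 11.

11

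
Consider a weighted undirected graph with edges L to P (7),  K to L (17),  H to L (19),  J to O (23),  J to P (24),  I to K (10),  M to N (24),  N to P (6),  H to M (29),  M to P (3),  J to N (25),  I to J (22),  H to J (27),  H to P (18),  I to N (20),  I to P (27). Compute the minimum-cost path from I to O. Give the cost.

45

Some routes from I to O:
I-N-J-O: 20 + 25 + 23 = 68
I-J-O: 22 + 23 = 45
I-P-J-O: 27 + 24 + 23 = 74
I-N-P-J-O: 20 + 6 + 24 + 23 = 73
I-P-N-J-O: 27 + 6 + 25 + 23 = 81
Shortest: 45.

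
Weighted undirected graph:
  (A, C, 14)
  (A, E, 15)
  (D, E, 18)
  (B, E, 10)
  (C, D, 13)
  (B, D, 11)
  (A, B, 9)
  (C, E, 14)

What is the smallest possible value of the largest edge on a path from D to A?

11

Checking several routes:
D→B→A: max(11, 9) = 11
D→C→E→B→A: max(13, 14, 10, 9) = 14
D→C→A: max(13, 14) = 14
D→B→E→C→A: max(11, 10, 14, 14) = 14
Best route has worst link 11.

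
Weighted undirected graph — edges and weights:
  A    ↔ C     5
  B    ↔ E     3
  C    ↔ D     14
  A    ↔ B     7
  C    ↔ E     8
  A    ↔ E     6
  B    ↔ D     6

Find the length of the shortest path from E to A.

6

Comparing a few candidate routes:
E-C-A: 8 + 5 = 13
E-A: 6
E-B-A: 3 + 7 = 10
Best route has total 6.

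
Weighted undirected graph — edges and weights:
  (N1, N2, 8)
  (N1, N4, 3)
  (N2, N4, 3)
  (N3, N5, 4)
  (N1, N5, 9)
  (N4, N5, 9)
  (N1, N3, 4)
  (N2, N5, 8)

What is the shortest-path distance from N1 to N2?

Checking several routes:
N1 -> N3 -> N5 -> N2: 4 + 4 + 8 = 16
N1 -> N4 -> N2: 3 + 3 = 6
N1 -> N2: 8
The minimum is 6.

6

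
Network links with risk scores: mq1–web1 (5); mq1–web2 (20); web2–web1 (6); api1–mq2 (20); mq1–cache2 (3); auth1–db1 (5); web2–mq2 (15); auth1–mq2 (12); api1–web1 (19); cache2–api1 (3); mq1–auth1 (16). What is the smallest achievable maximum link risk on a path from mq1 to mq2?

Some routes from mq1 to mq2:
mq1-web1-web2-mq2: max(5, 6, 15) = 15
mq1-auth1-mq2: max(16, 12) = 16
mq1-cache2-api1-web1-web2-mq2: max(3, 3, 19, 6, 15) = 19
Smallest bottleneck: 15.

15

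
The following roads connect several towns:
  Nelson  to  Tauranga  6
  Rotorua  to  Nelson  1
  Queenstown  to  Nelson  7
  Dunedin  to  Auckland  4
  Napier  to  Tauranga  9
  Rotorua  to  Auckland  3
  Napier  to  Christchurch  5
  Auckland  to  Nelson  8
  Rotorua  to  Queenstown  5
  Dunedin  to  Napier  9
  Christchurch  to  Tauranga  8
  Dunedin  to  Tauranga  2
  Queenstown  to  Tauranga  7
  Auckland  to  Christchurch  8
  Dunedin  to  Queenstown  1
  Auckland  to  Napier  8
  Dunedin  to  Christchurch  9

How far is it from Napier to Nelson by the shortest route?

12

Some routes from Napier to Nelson:
Napier→Auckland→Nelson: 8 + 8 = 16
Napier→Tauranga→Nelson: 9 + 6 = 15
Napier→Dunedin→Queenstown→Rotorua→Nelson: 9 + 1 + 5 + 1 = 16
Napier→Auckland→Rotorua→Nelson: 8 + 3 + 1 = 12
Napier→Christchurch→Auckland→Rotorua→Nelson: 5 + 8 + 3 + 1 = 17
Napier→Dunedin→Auckland→Rotorua→Nelson: 9 + 4 + 3 + 1 = 17
The minimum is 12.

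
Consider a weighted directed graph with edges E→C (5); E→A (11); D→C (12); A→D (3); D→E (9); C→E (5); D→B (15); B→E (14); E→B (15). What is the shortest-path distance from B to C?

19

Routes from B to C:
B → E → C: 14 + 5 = 19
B → E → A → D → C: 14 + 11 + 3 + 12 = 40
Best route has total 19.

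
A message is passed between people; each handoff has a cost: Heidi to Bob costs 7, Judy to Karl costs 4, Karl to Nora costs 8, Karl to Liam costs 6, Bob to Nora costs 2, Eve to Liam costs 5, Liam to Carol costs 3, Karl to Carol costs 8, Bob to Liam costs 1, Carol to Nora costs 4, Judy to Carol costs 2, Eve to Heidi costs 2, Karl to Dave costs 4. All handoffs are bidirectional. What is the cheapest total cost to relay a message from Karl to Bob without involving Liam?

10

Paths from Karl to Bob avoiding Liam:
Karl→Carol→Nora→Bob: 8 + 4 + 2 = 14
Karl→Nora→Bob: 8 + 2 = 10
Karl→Judy→Carol→Nora→Bob: 4 + 2 + 4 + 2 = 12
Best route has total 10.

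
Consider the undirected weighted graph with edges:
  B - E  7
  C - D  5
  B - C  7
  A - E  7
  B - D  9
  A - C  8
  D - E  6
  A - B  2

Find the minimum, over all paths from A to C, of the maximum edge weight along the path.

Checking several routes:
A→B→C: max(2, 7) = 7
A→B→E→D→C: max(2, 7, 6, 5) = 7
A→E→D→C: max(7, 6, 5) = 7
A→E→B→D→C: max(7, 7, 9, 5) = 9
A→C: max(8) = 8
A→E→B→C: max(7, 7, 7) = 7
Best route has worst link 7.

7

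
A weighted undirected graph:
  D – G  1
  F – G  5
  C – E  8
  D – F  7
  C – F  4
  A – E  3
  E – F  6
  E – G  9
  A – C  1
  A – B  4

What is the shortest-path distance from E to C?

4

Some routes from E to C:
E -> C: 8
E -> F -> C: 6 + 4 = 10
E -> A -> C: 3 + 1 = 4
Shortest: 4.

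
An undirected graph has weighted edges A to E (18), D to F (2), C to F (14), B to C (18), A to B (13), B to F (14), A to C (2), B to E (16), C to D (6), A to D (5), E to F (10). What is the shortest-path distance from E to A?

17

Comparing a few candidate routes:
E - F - D - C - A: 10 + 2 + 6 + 2 = 20
E - B - A: 16 + 13 = 29
E - F - C - A: 10 + 14 + 2 = 26
E - F - C - D - A: 10 + 14 + 6 + 5 = 35
E - A: 18
E - F - D - A: 10 + 2 + 5 = 17
Shortest: 17.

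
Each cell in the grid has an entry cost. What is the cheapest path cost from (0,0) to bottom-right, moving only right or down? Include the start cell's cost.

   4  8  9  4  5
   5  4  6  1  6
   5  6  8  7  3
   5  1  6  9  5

34

Take [0,0] → [1,0] → [1,1] → [1,2] → [1,3] → [1,4] → [2,4] → [3,4] for a total of 4 + 5 + 4 + 6 + 1 + 6 + 3 + 5 = 34.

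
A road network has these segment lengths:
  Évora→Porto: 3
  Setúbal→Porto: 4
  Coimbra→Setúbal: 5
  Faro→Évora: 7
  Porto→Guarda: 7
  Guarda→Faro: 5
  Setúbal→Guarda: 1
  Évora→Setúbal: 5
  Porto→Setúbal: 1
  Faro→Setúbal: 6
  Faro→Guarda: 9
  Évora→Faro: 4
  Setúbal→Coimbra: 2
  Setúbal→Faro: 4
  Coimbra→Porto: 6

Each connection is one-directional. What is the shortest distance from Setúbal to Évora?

Candidate routes:
Setúbal→Porto→Guarda→Faro→Évora: 4 + 7 + 5 + 7 = 23
Setúbal→Coimbra→Porto→Guarda→Faro→Évora: 2 + 6 + 7 + 5 + 7 = 27
Setúbal→Faro→Évora: 4 + 7 = 11
Setúbal→Guarda→Faro→Évora: 1 + 5 + 7 = 13
Best route has total 11.

11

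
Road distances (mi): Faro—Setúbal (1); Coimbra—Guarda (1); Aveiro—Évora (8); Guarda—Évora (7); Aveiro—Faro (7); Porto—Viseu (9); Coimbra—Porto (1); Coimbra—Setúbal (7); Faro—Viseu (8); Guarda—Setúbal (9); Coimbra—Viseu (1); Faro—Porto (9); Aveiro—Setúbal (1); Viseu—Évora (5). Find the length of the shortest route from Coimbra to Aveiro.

8

Some routes from Coimbra to Aveiro:
Coimbra -> Porto -> Faro -> Setúbal -> Aveiro: 1 + 9 + 1 + 1 = 12
Coimbra -> Setúbal -> Aveiro: 7 + 1 = 8
Coimbra -> Viseu -> Faro -> Setúbal -> Aveiro: 1 + 8 + 1 + 1 = 11
Coimbra -> Viseu -> Évora -> Aveiro: 1 + 5 + 8 = 14
Coimbra -> Setúbal -> Faro -> Aveiro: 7 + 1 + 7 = 15
Coimbra -> Guarda -> Setúbal -> Aveiro: 1 + 9 + 1 = 11
Shortest: 8 mi.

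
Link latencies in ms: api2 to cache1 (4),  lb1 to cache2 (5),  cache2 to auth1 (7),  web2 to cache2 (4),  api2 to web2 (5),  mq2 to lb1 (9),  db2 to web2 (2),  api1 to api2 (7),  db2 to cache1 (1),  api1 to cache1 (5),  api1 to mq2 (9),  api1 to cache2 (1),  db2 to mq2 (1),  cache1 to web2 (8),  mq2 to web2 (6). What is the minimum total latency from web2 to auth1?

Some routes from web2 to auth1:
web2 → cache1 → api1 → cache2 → auth1: 8 + 5 + 1 + 7 = 21
web2 → db2 → cache1 → api1 → cache2 → auth1: 2 + 1 + 5 + 1 + 7 = 16
web2 → mq2 → db2 → cache1 → api1 → cache2 → auth1: 6 + 1 + 1 + 5 + 1 + 7 = 21
web2 → cache2 → auth1: 4 + 7 = 11
web2 → db2 → mq2 → api1 → cache2 → auth1: 2 + 1 + 9 + 1 + 7 = 20
web2 → api2 → api1 → cache2 → auth1: 5 + 7 + 1 + 7 = 20
Shortest: 11 ms.

11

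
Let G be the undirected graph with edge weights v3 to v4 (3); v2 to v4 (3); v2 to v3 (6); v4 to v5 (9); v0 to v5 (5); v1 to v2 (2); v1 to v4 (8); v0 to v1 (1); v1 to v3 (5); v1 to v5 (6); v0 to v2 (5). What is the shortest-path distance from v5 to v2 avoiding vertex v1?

Paths from v5 to v2 avoiding v1:
v5-v0-v2: 5 + 5 = 10
v5-v4-v3-v2: 9 + 3 + 6 = 18
v5-v4-v2: 9 + 3 = 12
The minimum is 10.

10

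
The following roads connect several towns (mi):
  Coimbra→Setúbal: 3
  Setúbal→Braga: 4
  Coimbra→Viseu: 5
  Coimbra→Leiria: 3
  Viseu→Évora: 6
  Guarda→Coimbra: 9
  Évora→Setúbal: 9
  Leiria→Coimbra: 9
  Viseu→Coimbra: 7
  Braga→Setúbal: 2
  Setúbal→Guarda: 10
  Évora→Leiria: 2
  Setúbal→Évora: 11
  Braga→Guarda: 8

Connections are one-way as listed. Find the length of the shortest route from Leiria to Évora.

20

Routes from Leiria to Évora:
Leiria → Coimbra → Viseu → Évora: 9 + 5 + 6 = 20
Leiria → Coimbra → Setúbal → Évora: 9 + 3 + 11 = 23
Best route has total 20 mi.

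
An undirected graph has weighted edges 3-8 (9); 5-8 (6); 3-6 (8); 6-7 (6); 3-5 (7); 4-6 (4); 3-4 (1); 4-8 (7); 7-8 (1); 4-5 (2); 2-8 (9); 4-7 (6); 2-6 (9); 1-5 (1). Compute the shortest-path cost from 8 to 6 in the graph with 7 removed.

Some routes from 8 to 6 avoiding 7:
8→5→4→6: 6 + 2 + 4 = 12
8→3→4→6: 9 + 1 + 4 = 14
8→4→3→6: 7 + 1 + 8 = 16
8→3→6: 9 + 8 = 17
8→4→6: 7 + 4 = 11
Best route has total 11.

11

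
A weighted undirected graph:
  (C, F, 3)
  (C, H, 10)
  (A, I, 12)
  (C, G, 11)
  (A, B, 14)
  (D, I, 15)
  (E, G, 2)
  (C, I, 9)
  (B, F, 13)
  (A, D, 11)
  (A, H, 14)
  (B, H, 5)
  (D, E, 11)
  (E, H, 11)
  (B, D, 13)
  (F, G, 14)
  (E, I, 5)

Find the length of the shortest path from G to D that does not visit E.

35

Checking several routes:
G-C-I-D: 11 + 9 + 15 = 35
G-C-F-B-D: 11 + 3 + 13 + 13 = 40
G-F-C-I-D: 14 + 3 + 9 + 15 = 41
G-C-I-A-D: 11 + 9 + 12 + 11 = 43
G-C-H-B-D: 11 + 10 + 5 + 13 = 39
G-F-B-D: 14 + 13 + 13 = 40
Best route has total 35.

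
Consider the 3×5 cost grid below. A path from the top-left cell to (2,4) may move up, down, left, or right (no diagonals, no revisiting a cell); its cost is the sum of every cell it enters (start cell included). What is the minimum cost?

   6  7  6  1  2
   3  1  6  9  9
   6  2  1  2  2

Take r0c0 r1c0 r1c1 r2c1 r2c2 r2c3 r2c4 for a total of 6 + 3 + 1 + 2 + 1 + 2 + 2 = 17.

17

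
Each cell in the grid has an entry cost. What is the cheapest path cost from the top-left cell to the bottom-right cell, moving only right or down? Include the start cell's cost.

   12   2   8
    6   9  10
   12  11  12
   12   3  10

One optimal route is (0,0) -> (0,1) -> (1,1) -> (2,1) -> (3,1) -> (3,2).
Its cost is 12 + 2 + 9 + 11 + 3 + 10 = 47.
For comparison, the top-then-right route costs 54.

47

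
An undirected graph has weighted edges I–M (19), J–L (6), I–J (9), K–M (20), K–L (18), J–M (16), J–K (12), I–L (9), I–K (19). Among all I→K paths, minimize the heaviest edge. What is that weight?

Some routes from I to K:
I -> J -> L -> K: max(9, 6, 18) = 18
I -> K: max(19) = 19
I -> L -> K: max(9, 18) = 18
I -> L -> J -> K: max(9, 6, 12) = 12
I -> M -> J -> K: max(19, 16, 12) = 19
I -> J -> K: max(9, 12) = 12
Best route has worst link 12.

12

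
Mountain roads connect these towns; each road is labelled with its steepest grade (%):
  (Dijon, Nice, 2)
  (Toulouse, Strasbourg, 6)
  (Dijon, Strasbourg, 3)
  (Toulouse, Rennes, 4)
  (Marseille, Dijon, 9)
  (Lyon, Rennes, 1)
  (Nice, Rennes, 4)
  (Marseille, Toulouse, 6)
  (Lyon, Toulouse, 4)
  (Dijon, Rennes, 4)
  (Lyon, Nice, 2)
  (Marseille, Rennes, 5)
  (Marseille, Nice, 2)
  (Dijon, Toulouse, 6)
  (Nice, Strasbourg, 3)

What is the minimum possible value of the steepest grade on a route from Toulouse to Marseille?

4

Comparing a few candidate routes:
Toulouse -> Lyon -> Rennes -> Nice -> Marseille: max(4, 1, 4, 2) = 4
Toulouse -> Lyon -> Rennes -> Dijon -> Nice -> Marseille: max(4, 1, 4, 2, 2) = 4
Toulouse -> Lyon -> Nice -> Marseille: max(4, 2, 2) = 4
The minimum achievable maximum is 4%.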